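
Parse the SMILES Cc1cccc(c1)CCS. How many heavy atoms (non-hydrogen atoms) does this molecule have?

10

Every atom symbol written in the SMILES (organic subset) is one heavy atom; implicit H are not written.
Heavy atoms by element → C:9, S:1.
Total: 10.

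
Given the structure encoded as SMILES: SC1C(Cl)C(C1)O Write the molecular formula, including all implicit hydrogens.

C4H7ClOS

Walk through each heavy atom and fill implicit hydrogens from standard valence (C 4, N 3, O 2, S 2, halogen 1):
  atom 1: S, bond orders sum to 1 (valence 2) → 1 H
  atom 2: C, bond orders sum to 3 (valence 4) → 1 H
  atom 3: C, bond orders sum to 3 (valence 4) → 1 H
  atom 4: Cl (halogen, monovalent) → 0 H
  atom 5: C, bond orders sum to 3 (valence 4) → 1 H
  atom 6: C, bond orders sum to 2 (valence 4) → 2 H
  atom 7: O, bond orders sum to 1 (valence 2) → 1 H
Totals → C:4, H:7, Cl:1, O:1, S:1.
In Hill order: C4H7ClOS.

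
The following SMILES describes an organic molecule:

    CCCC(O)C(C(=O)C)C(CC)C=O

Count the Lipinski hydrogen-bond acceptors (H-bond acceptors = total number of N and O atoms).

N atoms: 0; O atoms: 3.
Lipinski HBA = 0 + 3 = 3.

3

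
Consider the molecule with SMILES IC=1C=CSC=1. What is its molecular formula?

Walk through each heavy atom and fill implicit hydrogens from standard valence (C 4, N 3, O 2, S 2, halogen 1):
  atom 1: I (halogen, monovalent) → 0 H
  atom 2: C, bond orders sum to 4 (valence 4) → 0 H
  atom 3: C, bond orders sum to 3 (valence 4) → 1 H
  atom 4: C, bond orders sum to 3 (valence 4) → 1 H
  atom 5: S, bond orders sum to 2 (valence 2) → 0 H
  atom 6: C, bond orders sum to 3 (valence 4) → 1 H
Totals → C:4, H:3, I:1, S:1.

C4H3IS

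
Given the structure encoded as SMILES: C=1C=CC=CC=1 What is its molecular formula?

C6H6

Walk through each heavy atom and fill implicit hydrogens from standard valence (C 4, N 3, O 2, S 2, halogen 1):
  atom 1: C, bond orders sum to 3 (valence 4) → 1 H
  atom 2: C, bond orders sum to 3 (valence 4) → 1 H
  atom 3: C, bond orders sum to 3 (valence 4) → 1 H
  atom 4: C, bond orders sum to 3 (valence 4) → 1 H
  atom 5: C, bond orders sum to 3 (valence 4) → 1 H
  atom 6: C, bond orders sum to 3 (valence 4) → 1 H
Totals → C:6, H:6.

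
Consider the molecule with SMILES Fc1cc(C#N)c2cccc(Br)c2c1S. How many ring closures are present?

In SMILES, each pair of matching ring-closure digits denotes one ring-closing bond; the number of such bonds equals the number of independent rings.
Ring-closure bonds here: 2.

2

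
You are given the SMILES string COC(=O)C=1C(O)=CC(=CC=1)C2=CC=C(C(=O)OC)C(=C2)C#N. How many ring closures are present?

2

In SMILES, each pair of matching ring-closure digits denotes one ring-closing bond; the number of such bonds equals the number of independent rings.
Ring-closure bonds here: 2.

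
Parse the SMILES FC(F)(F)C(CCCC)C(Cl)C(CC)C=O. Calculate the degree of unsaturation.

1

Molecular formula: C11H18ClF3O.
DoU = (2C + 2 + N − H − X) / 2, where X is the halogen count and O/S are ignored.
    = (2·11 + 2 + 0 − 18 − 4) / 2 = 2 / 2 = 1.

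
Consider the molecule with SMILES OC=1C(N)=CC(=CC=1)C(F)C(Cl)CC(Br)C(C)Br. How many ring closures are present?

In SMILES, each pair of matching ring-closure digits denotes one ring-closing bond; the number of such bonds equals the number of independent rings.
Ring-closure bonds here: 1.

1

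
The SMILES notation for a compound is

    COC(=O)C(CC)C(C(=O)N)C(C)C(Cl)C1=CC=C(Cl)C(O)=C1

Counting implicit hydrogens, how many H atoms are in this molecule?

21

Walk through each heavy atom and fill implicit hydrogens from standard valence (C 4, N 3, O 2, S 2, halogen 1):
  atom 1: C, bond orders sum to 1 (valence 4) → 3 H
  atom 2: O, bond orders sum to 2 (valence 2) → 0 H
  atom 3: C, bond orders sum to 4 (valence 4) → 0 H
  atom 4: O, bond orders sum to 2 (valence 2) → 0 H
  atom 5: C, bond orders sum to 3 (valence 4) → 1 H
  atom 6: C, bond orders sum to 2 (valence 4) → 2 H
  atom 7: C, bond orders sum to 1 (valence 4) → 3 H
  atom 8: C, bond orders sum to 3 (valence 4) → 1 H
  atom 9: C, bond orders sum to 4 (valence 4) → 0 H
  atom 10: O, bond orders sum to 2 (valence 2) → 0 H
  atom 11: N, bond orders sum to 1 (valence 3) → 2 H
  atom 12: C, bond orders sum to 3 (valence 4) → 1 H
  atom 13: C, bond orders sum to 1 (valence 4) → 3 H
  atom 14: C, bond orders sum to 3 (valence 4) → 1 H
  atom 15: Cl (halogen, monovalent) → 0 H
  atom 16: C, bond orders sum to 4 (valence 4) → 0 H
  atom 17: C, bond orders sum to 3 (valence 4) → 1 H
  atom 18: C, bond orders sum to 3 (valence 4) → 1 H
  atom 19: C, bond orders sum to 4 (valence 4) → 0 H
  atom 20: Cl (halogen, monovalent) → 0 H
  atom 21: C, bond orders sum to 4 (valence 4) → 0 H
  atom 22: O, bond orders sum to 1 (valence 2) → 1 H
  atom 23: C, bond orders sum to 3 (valence 4) → 1 H
Total hydrogens: 21.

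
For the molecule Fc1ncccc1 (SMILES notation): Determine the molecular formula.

Walk through each heavy atom and fill implicit hydrogens from standard valence (C 4, N 3, O 2, S 2, halogen 1); for lowercase aromatic atoms, an aromatic c carries 1 H when it has two neighbours and 0 H with three, and aromatic n carries 0 H:
  atom 1: F (halogen, monovalent) → 0 H
  atom 2: aromatic c, 3 neighbours → 0 H
  atom 3: aromatic n, 2 neighbours → 0 H
  atom 4: aromatic c, 2 neighbours → 1 H
  atom 5: aromatic c, 2 neighbours → 1 H
  atom 6: aromatic c, 2 neighbours → 1 H
  atom 7: aromatic c, 2 neighbours → 1 H
Totals → C:5, H:4, F:1, N:1.

C5H4FN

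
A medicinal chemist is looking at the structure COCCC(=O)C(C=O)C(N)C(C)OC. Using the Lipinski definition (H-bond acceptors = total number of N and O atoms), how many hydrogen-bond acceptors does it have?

N atoms: 1; O atoms: 4.
Lipinski HBA = 1 + 4 = 5.

5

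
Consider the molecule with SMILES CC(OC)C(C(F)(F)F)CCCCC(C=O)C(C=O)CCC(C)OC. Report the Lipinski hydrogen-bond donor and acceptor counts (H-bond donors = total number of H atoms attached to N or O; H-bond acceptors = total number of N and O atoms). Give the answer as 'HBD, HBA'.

0, 4

Donors: find every N or O and count the H atoms it carries.
  atom 3 (O): bond orders sum to 2 → 0 H
  atom 16 (O): bond orders sum to 2 → 0 H
  atom 19 (O): bond orders sum to 2 → 0 H
  atom 24 (O): bond orders sum to 2 → 0 H
Lipinski HBD = 0.
Acceptors: N atoms = 0, O atoms = 4 → HBA = 4.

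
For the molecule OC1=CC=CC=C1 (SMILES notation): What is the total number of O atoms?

Scan the SMILES for O atoms (remember two-letter symbols like Cl and Br are single atoms).
Oxygen count: 1.

1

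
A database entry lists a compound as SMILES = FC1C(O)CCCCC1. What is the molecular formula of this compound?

Walk through each heavy atom and fill implicit hydrogens from standard valence (C 4, N 3, O 2, S 2, halogen 1):
  atom 1: F (halogen, monovalent) → 0 H
  atom 2: C, bond orders sum to 3 (valence 4) → 1 H
  atom 3: C, bond orders sum to 3 (valence 4) → 1 H
  atom 4: O, bond orders sum to 1 (valence 2) → 1 H
  atom 5: C, bond orders sum to 2 (valence 4) → 2 H
  atom 6: C, bond orders sum to 2 (valence 4) → 2 H
  atom 7: C, bond orders sum to 2 (valence 4) → 2 H
  atom 8: C, bond orders sum to 2 (valence 4) → 2 H
  atom 9: C, bond orders sum to 2 (valence 4) → 2 H
Totals → C:7, H:13, F:1, O:1.
In Hill order: C7H13FO.

C7H13FO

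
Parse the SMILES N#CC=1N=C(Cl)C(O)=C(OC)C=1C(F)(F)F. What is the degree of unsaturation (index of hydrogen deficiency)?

6

Molecular formula: C8H4ClF3N2O2.
DoU = (2C + 2 + N − H − X) / 2, where X is the halogen count and O/S are ignored.
    = (2·8 + 2 + 2 − 4 − 4) / 2 = 12 / 2 = 6.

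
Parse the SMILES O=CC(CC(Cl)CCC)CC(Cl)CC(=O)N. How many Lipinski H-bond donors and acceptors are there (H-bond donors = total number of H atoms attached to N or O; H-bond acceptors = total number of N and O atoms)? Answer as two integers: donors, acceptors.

2, 3

Donors: find every N or O and count the H atoms it carries.
  atom 1 (O): bond orders sum to 2 → 0 H
  atom 15 (O): bond orders sum to 2 → 0 H
  atom 16 (N): bond orders sum to 1 → 2 H
Lipinski HBD = 2.
Acceptors: N atoms = 1, O atoms = 2 → HBA = 3.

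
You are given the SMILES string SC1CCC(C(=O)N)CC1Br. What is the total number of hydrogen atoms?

Walk through each heavy atom and fill implicit hydrogens from standard valence (C 4, N 3, O 2, S 2, halogen 1):
  atom 1: S, bond orders sum to 1 (valence 2) → 1 H
  atom 2: C, bond orders sum to 3 (valence 4) → 1 H
  atom 3: C, bond orders sum to 2 (valence 4) → 2 H
  atom 4: C, bond orders sum to 2 (valence 4) → 2 H
  atom 5: C, bond orders sum to 3 (valence 4) → 1 H
  atom 6: C, bond orders sum to 4 (valence 4) → 0 H
  atom 7: O, bond orders sum to 2 (valence 2) → 0 H
  atom 8: N, bond orders sum to 1 (valence 3) → 2 H
  atom 9: C, bond orders sum to 2 (valence 4) → 2 H
  atom 10: C, bond orders sum to 3 (valence 4) → 1 H
  atom 11: Br (halogen, monovalent) → 0 H
Total hydrogens: 12.

12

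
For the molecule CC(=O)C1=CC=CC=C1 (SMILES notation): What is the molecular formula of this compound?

Walk through each heavy atom and fill implicit hydrogens from standard valence (C 4, N 3, O 2, S 2, halogen 1):
  atom 1: C, bond orders sum to 1 (valence 4) → 3 H
  atom 2: C, bond orders sum to 4 (valence 4) → 0 H
  atom 3: O, bond orders sum to 2 (valence 2) → 0 H
  atom 4: C, bond orders sum to 4 (valence 4) → 0 H
  atom 5: C, bond orders sum to 3 (valence 4) → 1 H
  atom 6: C, bond orders sum to 3 (valence 4) → 1 H
  atom 7: C, bond orders sum to 3 (valence 4) → 1 H
  atom 8: C, bond orders sum to 3 (valence 4) → 1 H
  atom 9: C, bond orders sum to 3 (valence 4) → 1 H
Totals → C:8, H:8, O:1.

C8H8O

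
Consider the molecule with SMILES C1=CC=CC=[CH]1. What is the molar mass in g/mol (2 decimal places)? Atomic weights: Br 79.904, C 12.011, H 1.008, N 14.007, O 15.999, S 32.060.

First, the molecular formula is C6H6 (counting implicit H from valence).
  C: 6 × 12.011 = 72.066
  H: 6 × 1.008 = 6.048
Sum: 6×12.011 + 6×1.008 = 78.114 → 78.11 g/mol.

78.11 g/mol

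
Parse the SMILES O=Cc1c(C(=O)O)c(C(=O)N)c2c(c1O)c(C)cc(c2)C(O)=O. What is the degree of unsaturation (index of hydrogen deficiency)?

Molecular formula: C15H11NO7.
DoU = (2C + 2 + N − H − X) / 2, where X is the halogen count and O/S are ignored.
    = (2·15 + 2 + 1 − 11 − 0) / 2 = 22 / 2 = 11.

11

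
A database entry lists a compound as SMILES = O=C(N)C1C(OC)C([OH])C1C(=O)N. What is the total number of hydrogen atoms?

Walk through each heavy atom and fill implicit hydrogens from standard valence (C 4, N 3, O 2, S 2, halogen 1):
  atom 1: O, bond orders sum to 2 (valence 2) → 0 H
  atom 2: C, bond orders sum to 4 (valence 4) → 0 H
  atom 3: N, bond orders sum to 1 (valence 3) → 2 H
  atom 4: C, bond orders sum to 3 (valence 4) → 1 H
  atom 5: C, bond orders sum to 3 (valence 4) → 1 H
  atom 6: O, bond orders sum to 2 (valence 2) → 0 H
  atom 7: C, bond orders sum to 1 (valence 4) → 3 H
  atom 8: C, bond orders sum to 3 (valence 4) → 1 H
  atom 9: O with explicit H count 1
  atom 10: C, bond orders sum to 3 (valence 4) → 1 H
  atom 11: C, bond orders sum to 4 (valence 4) → 0 H
  atom 12: O, bond orders sum to 2 (valence 2) → 0 H
  atom 13: N, bond orders sum to 1 (valence 3) → 2 H
Total hydrogens: 12.

12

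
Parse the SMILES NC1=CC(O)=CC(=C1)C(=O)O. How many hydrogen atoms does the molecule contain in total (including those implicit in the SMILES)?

Walk through each heavy atom and fill implicit hydrogens from standard valence (C 4, N 3, O 2, S 2, halogen 1):
  atom 1: N, bond orders sum to 1 (valence 3) → 2 H
  atom 2: C, bond orders sum to 4 (valence 4) → 0 H
  atom 3: C, bond orders sum to 3 (valence 4) → 1 H
  atom 4: C, bond orders sum to 4 (valence 4) → 0 H
  atom 5: O, bond orders sum to 1 (valence 2) → 1 H
  atom 6: C, bond orders sum to 3 (valence 4) → 1 H
  atom 7: C, bond orders sum to 4 (valence 4) → 0 H
  atom 8: C, bond orders sum to 3 (valence 4) → 1 H
  atom 9: C, bond orders sum to 4 (valence 4) → 0 H
  atom 10: O, bond orders sum to 2 (valence 2) → 0 H
  atom 11: O, bond orders sum to 1 (valence 2) → 1 H
Total hydrogens: 7.

7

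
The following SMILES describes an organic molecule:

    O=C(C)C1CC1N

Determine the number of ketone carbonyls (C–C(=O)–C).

The ketone motif appears at heavy-atom position 2 in the SMILES.
Other groups present: 1 primary amine.
Ketone count: 1.

1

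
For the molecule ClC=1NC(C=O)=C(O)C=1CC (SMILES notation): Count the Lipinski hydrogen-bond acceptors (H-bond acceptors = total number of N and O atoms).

3

N atoms: 1; O atoms: 2.
Lipinski HBA = 1 + 2 = 3.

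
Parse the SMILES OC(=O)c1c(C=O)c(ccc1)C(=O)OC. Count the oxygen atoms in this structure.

5

Scan the SMILES for O atoms (remember two-letter symbols like Cl and Br are single atoms).
Oxygen count: 5.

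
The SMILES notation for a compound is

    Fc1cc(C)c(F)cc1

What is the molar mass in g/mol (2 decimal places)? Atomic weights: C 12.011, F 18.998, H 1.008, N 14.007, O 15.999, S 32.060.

128.12 g/mol

First, the molecular formula is C7H6F2 (counting implicit H from valence).
  C: 7 × 12.011 = 84.077
  F: 2 × 18.998 = 37.996
  H: 6 × 1.008 = 6.048
Sum: 7×12.011 + 2×18.998 + 6×1.008 = 128.121 → 128.12 g/mol.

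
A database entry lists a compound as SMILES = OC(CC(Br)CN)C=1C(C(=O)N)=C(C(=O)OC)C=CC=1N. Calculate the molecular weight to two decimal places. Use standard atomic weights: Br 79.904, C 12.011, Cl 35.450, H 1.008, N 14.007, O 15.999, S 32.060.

360.21 g/mol

First, the molecular formula is C13H18BrN3O4 (counting implicit H from valence).
  Br: 1 × 79.904 = 79.904
  C: 13 × 12.011 = 156.143
  H: 18 × 1.008 = 18.144
  N: 3 × 14.007 = 42.021
  O: 4 × 15.999 = 63.996
Sum: 1×79.904 + 13×12.011 + 18×1.008 + 3×14.007 + 4×15.999 = 360.208 → 360.21 g/mol.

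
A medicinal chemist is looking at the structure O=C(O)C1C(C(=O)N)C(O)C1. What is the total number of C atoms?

Count every carbon token in the SMILES (each C, including those in ring-closure positions and inside branches).
Carbon count: 6.

6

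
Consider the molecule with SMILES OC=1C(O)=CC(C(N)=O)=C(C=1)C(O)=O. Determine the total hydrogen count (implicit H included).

7

Walk through each heavy atom and fill implicit hydrogens from standard valence (C 4, N 3, O 2, S 2, halogen 1):
  atom 1: O, bond orders sum to 1 (valence 2) → 1 H
  atom 2: C, bond orders sum to 4 (valence 4) → 0 H
  atom 3: C, bond orders sum to 4 (valence 4) → 0 H
  atom 4: O, bond orders sum to 1 (valence 2) → 1 H
  atom 5: C, bond orders sum to 3 (valence 4) → 1 H
  atom 6: C, bond orders sum to 4 (valence 4) → 0 H
  atom 7: C, bond orders sum to 4 (valence 4) → 0 H
  atom 8: N, bond orders sum to 1 (valence 3) → 2 H
  atom 9: O, bond orders sum to 2 (valence 2) → 0 H
  atom 10: C, bond orders sum to 4 (valence 4) → 0 H
  atom 11: C, bond orders sum to 3 (valence 4) → 1 H
  atom 12: C, bond orders sum to 4 (valence 4) → 0 H
  atom 13: O, bond orders sum to 1 (valence 2) → 1 H
  atom 14: O, bond orders sum to 2 (valence 2) → 0 H
Total hydrogens: 7.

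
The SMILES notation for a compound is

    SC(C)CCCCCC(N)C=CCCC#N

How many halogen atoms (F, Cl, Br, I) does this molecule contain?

0

Scan the SMILES for the halogen motif — none present.
Groups that are present: 1 alkene, 1 nitrile, 1 primary amine, 1 thiol.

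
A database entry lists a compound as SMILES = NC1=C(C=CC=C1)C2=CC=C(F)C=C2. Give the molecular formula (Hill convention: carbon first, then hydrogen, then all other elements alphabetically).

Walk through each heavy atom and fill implicit hydrogens from standard valence (C 4, N 3, O 2, S 2, halogen 1):
  atom 1: N, bond orders sum to 1 (valence 3) → 2 H
  atom 2: C, bond orders sum to 4 (valence 4) → 0 H
  atom 3: C, bond orders sum to 4 (valence 4) → 0 H
  atom 4: C, bond orders sum to 3 (valence 4) → 1 H
  atom 5: C, bond orders sum to 3 (valence 4) → 1 H
  atom 6: C, bond orders sum to 3 (valence 4) → 1 H
  atom 7: C, bond orders sum to 3 (valence 4) → 1 H
  atom 8: C, bond orders sum to 4 (valence 4) → 0 H
  atom 9: C, bond orders sum to 3 (valence 4) → 1 H
  atom 10: C, bond orders sum to 3 (valence 4) → 1 H
  atom 11: C, bond orders sum to 4 (valence 4) → 0 H
  atom 12: F (halogen, monovalent) → 0 H
  atom 13: C, bond orders sum to 3 (valence 4) → 1 H
  atom 14: C, bond orders sum to 3 (valence 4) → 1 H
Totals → C:12, H:10, F:1, N:1.

C12H10FN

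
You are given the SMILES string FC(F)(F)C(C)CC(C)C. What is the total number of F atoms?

Scan the SMILES for F atoms (remember two-letter symbols like Cl and Br are single atoms).
Fluorine count: 3.

3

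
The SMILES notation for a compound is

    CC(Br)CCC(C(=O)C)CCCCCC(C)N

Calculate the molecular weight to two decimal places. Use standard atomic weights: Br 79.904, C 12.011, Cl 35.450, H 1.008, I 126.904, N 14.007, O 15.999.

First, the molecular formula is C14H28BrNO (counting implicit H from valence).
  Br: 1 × 79.904 = 79.904
  C: 14 × 12.011 = 168.154
  H: 28 × 1.008 = 28.224
  N: 1 × 14.007 = 14.007
  O: 1 × 15.999 = 15.999
Sum: 1×79.904 + 14×12.011 + 28×1.008 + 1×14.007 + 1×15.999 = 306.288 → 306.29 g/mol.

306.29 g/mol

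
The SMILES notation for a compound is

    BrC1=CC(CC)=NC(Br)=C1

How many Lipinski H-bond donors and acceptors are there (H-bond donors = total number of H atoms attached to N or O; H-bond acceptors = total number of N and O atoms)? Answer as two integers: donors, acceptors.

Donors: find every N or O and count the H atoms it carries.
  atom 7 (N): bond orders sum to 3 → 0 H
Lipinski HBD = 0.
Acceptors: N atoms = 1, O atoms = 0 → HBA = 1.

0, 1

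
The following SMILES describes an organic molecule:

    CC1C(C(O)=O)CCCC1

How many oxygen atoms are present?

Scan the SMILES for O atoms (remember two-letter symbols like Cl and Br are single atoms).
Oxygen count: 2.

2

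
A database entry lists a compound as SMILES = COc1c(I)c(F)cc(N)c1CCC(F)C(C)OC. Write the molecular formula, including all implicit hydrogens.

C13H18F2INO2

Walk through each heavy atom and fill implicit hydrogens from standard valence (C 4, N 3, O 2, S 2, halogen 1); for lowercase aromatic atoms, an aromatic c carries 1 H when it has two neighbours and 0 H with three, and aromatic n carries 0 H:
  atom 1: C, bond orders sum to 1 (valence 4) → 3 H
  atom 2: O, bond orders sum to 2 (valence 2) → 0 H
  atom 3: aromatic c, 3 neighbours → 0 H
  atom 4: aromatic c, 3 neighbours → 0 H
  atom 5: I (halogen, monovalent) → 0 H
  atom 6: aromatic c, 3 neighbours → 0 H
  atom 7: F (halogen, monovalent) → 0 H
  atom 8: aromatic c, 2 neighbours → 1 H
  atom 9: aromatic c, 3 neighbours → 0 H
  atom 10: N, bond orders sum to 1 (valence 3) → 2 H
  atom 11: aromatic c, 3 neighbours → 0 H
  atom 12: C, bond orders sum to 2 (valence 4) → 2 H
  atom 13: C, bond orders sum to 2 (valence 4) → 2 H
  atom 14: C, bond orders sum to 3 (valence 4) → 1 H
  atom 15: F (halogen, monovalent) → 0 H
  atom 16: C, bond orders sum to 3 (valence 4) → 1 H
  atom 17: C, bond orders sum to 1 (valence 4) → 3 H
  atom 18: O, bond orders sum to 2 (valence 2) → 0 H
  atom 19: C, bond orders sum to 1 (valence 4) → 3 H
Totals → C:13, H:18, F:2, I:1, N:1, O:2.
In Hill order: C13H18F2INO2.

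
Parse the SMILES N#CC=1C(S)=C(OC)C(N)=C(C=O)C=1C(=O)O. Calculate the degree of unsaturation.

Degree of unsaturation = (number of rings) + (number of π bonds).
Ring closures in the SMILES: 1.
π bonds: 5 double bonds (each 1 DoU), 1 triple bond (each 2 DoU) → 7 DoU from unsaturation.
Total DoU = 1 + 7 = 8.

8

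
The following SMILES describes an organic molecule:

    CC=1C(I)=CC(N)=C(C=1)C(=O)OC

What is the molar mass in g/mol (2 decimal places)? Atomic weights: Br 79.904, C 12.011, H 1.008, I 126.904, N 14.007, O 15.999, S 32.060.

First, the molecular formula is C9H10INO2 (counting implicit H from valence).
  C: 9 × 12.011 = 108.099
  H: 10 × 1.008 = 10.080
  I: 1 × 126.904 = 126.904
  N: 1 × 14.007 = 14.007
  O: 2 × 15.999 = 31.998
Sum: 9×12.011 + 10×1.008 + 1×126.904 + 1×14.007 + 2×15.999 = 291.088 → 291.09 g/mol.

291.09 g/mol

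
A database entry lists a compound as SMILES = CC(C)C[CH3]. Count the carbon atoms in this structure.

Count every carbon token in the SMILES (each C, including those in ring-closure positions and inside branches).
Carbon count: 5.

5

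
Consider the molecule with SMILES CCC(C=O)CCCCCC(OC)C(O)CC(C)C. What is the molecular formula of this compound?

Walk through each heavy atom and fill implicit hydrogens from standard valence (C 4, N 3, O 2, S 2, halogen 1):
  atom 1: C, bond orders sum to 1 (valence 4) → 3 H
  atom 2: C, bond orders sum to 2 (valence 4) → 2 H
  atom 3: C, bond orders sum to 3 (valence 4) → 1 H
  atom 4: C, bond orders sum to 3 (valence 4) → 1 H
  atom 5: O, bond orders sum to 2 (valence 2) → 0 H
  atom 6: C, bond orders sum to 2 (valence 4) → 2 H
  atom 7: C, bond orders sum to 2 (valence 4) → 2 H
  atom 8: C, bond orders sum to 2 (valence 4) → 2 H
  atom 9: C, bond orders sum to 2 (valence 4) → 2 H
  atom 10: C, bond orders sum to 2 (valence 4) → 2 H
  atom 11: C, bond orders sum to 3 (valence 4) → 1 H
  atom 12: O, bond orders sum to 2 (valence 2) → 0 H
  atom 13: C, bond orders sum to 1 (valence 4) → 3 H
  atom 14: C, bond orders sum to 3 (valence 4) → 1 H
  atom 15: O, bond orders sum to 1 (valence 2) → 1 H
  atom 16: C, bond orders sum to 2 (valence 4) → 2 H
  atom 17: C, bond orders sum to 3 (valence 4) → 1 H
  atom 18: C, bond orders sum to 1 (valence 4) → 3 H
  atom 19: C, bond orders sum to 1 (valence 4) → 3 H
Totals → C:16, H:32, O:3.
In Hill order: C16H32O3.

C16H32O3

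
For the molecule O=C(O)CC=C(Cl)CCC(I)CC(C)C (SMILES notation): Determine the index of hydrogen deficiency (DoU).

2

Degree of unsaturation = (number of rings) + (number of π bonds).
Ring closures in the SMILES: 0.
π bonds: 2 double bonds (each 1 DoU) → 2 DoU from unsaturation.
Total DoU = 0 + 2 = 2.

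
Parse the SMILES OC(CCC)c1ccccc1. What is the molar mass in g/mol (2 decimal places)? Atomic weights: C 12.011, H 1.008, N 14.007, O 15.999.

First, the molecular formula is C10H14O (counting implicit H from valence).
  C: 10 × 12.011 = 120.110
  H: 14 × 1.008 = 14.112
  O: 1 × 15.999 = 15.999
Sum: 10×12.011 + 14×1.008 + 1×15.999 = 150.221 → 150.22 g/mol.

150.22 g/mol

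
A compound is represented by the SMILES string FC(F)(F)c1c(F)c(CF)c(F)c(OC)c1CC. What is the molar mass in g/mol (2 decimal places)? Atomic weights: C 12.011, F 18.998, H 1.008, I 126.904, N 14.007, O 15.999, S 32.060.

272.19 g/mol

First, the molecular formula is C11H10F6O (counting implicit H from valence).
  C: 11 × 12.011 = 132.121
  F: 6 × 18.998 = 113.988
  H: 10 × 1.008 = 10.080
  O: 1 × 15.999 = 15.999
Sum: 11×12.011 + 6×18.998 + 10×1.008 + 1×15.999 = 272.188 → 272.19 g/mol.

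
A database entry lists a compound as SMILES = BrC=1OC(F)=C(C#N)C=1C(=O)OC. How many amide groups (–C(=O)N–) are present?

Scan the SMILES for the amide motif — none present.
Groups that are present: 1 ester, 1 nitrile.

0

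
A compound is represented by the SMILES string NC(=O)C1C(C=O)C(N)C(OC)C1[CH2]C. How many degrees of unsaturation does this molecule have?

3

Degree of unsaturation = (number of rings) + (number of π bonds).
Ring closures in the SMILES: 1.
π bonds: 2 double bonds (each 1 DoU) → 2 DoU from unsaturation.
Total DoU = 1 + 2 = 3.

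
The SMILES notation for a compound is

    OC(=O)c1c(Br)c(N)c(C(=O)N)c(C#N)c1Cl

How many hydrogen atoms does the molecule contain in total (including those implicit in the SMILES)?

Walk through each heavy atom and fill implicit hydrogens from standard valence (C 4, N 3, O 2, S 2, halogen 1); for lowercase aromatic atoms, an aromatic c carries 1 H when it has two neighbours and 0 H with three, and aromatic n carries 0 H:
  atom 1: O, bond orders sum to 1 (valence 2) → 1 H
  atom 2: C, bond orders sum to 4 (valence 4) → 0 H
  atom 3: O, bond orders sum to 2 (valence 2) → 0 H
  atom 4: aromatic c, 3 neighbours → 0 H
  atom 5: aromatic c, 3 neighbours → 0 H
  atom 6: Br (halogen, monovalent) → 0 H
  atom 7: aromatic c, 3 neighbours → 0 H
  atom 8: N, bond orders sum to 1 (valence 3) → 2 H
  atom 9: aromatic c, 3 neighbours → 0 H
  atom 10: C, bond orders sum to 4 (valence 4) → 0 H
  atom 11: O, bond orders sum to 2 (valence 2) → 0 H
  atom 12: N, bond orders sum to 1 (valence 3) → 2 H
  atom 13: aromatic c, 3 neighbours → 0 H
  atom 14: C, bond orders sum to 4 (valence 4) → 0 H
  atom 15: N, bond orders sum to 3 (valence 3) → 0 H
  atom 16: aromatic c, 3 neighbours → 0 H
  atom 17: Cl (halogen, monovalent) → 0 H
Total hydrogens: 5.

5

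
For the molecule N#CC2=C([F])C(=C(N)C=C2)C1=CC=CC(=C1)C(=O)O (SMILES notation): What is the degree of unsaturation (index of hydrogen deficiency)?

Molecular formula: C14H9FN2O2.
DoU = (2C + 2 + N − H − X) / 2, where X is the halogen count and O/S are ignored.
    = (2·14 + 2 + 2 − 9 − 1) / 2 = 22 / 2 = 11.

11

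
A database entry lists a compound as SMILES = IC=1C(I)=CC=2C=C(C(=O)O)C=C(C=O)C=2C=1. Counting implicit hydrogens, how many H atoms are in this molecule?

6

Walk through each heavy atom and fill implicit hydrogens from standard valence (C 4, N 3, O 2, S 2, halogen 1):
  atom 1: I (halogen, monovalent) → 0 H
  atom 2: C, bond orders sum to 4 (valence 4) → 0 H
  atom 3: C, bond orders sum to 4 (valence 4) → 0 H
  atom 4: I (halogen, monovalent) → 0 H
  atom 5: C, bond orders sum to 3 (valence 4) → 1 H
  atom 6: C, bond orders sum to 4 (valence 4) → 0 H
  atom 7: C, bond orders sum to 3 (valence 4) → 1 H
  atom 8: C, bond orders sum to 4 (valence 4) → 0 H
  atom 9: C, bond orders sum to 4 (valence 4) → 0 H
  atom 10: O, bond orders sum to 2 (valence 2) → 0 H
  atom 11: O, bond orders sum to 1 (valence 2) → 1 H
  atom 12: C, bond orders sum to 3 (valence 4) → 1 H
  atom 13: C, bond orders sum to 4 (valence 4) → 0 H
  atom 14: C, bond orders sum to 3 (valence 4) → 1 H
  atom 15: O, bond orders sum to 2 (valence 2) → 0 H
  atom 16: C, bond orders sum to 4 (valence 4) → 0 H
  atom 17: C, bond orders sum to 3 (valence 4) → 1 H
Total hydrogens: 6.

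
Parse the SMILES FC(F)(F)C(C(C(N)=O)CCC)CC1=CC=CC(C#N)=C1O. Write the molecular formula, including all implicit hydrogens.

Walk through each heavy atom and fill implicit hydrogens from standard valence (C 4, N 3, O 2, S 2, halogen 1):
  atom 1: F (halogen, monovalent) → 0 H
  atom 2: C, bond orders sum to 4 (valence 4) → 0 H
  atom 3: F (halogen, monovalent) → 0 H
  atom 4: F (halogen, monovalent) → 0 H
  atom 5: C, bond orders sum to 3 (valence 4) → 1 H
  atom 6: C, bond orders sum to 3 (valence 4) → 1 H
  atom 7: C, bond orders sum to 4 (valence 4) → 0 H
  atom 8: N, bond orders sum to 1 (valence 3) → 2 H
  atom 9: O, bond orders sum to 2 (valence 2) → 0 H
  atom 10: C, bond orders sum to 2 (valence 4) → 2 H
  atom 11: C, bond orders sum to 2 (valence 4) → 2 H
  atom 12: C, bond orders sum to 1 (valence 4) → 3 H
  atom 13: C, bond orders sum to 2 (valence 4) → 2 H
  atom 14: C, bond orders sum to 4 (valence 4) → 0 H
  atom 15: C, bond orders sum to 3 (valence 4) → 1 H
  atom 16: C, bond orders sum to 3 (valence 4) → 1 H
  atom 17: C, bond orders sum to 3 (valence 4) → 1 H
  atom 18: C, bond orders sum to 4 (valence 4) → 0 H
  atom 19: C, bond orders sum to 4 (valence 4) → 0 H
  atom 20: N, bond orders sum to 3 (valence 3) → 0 H
  atom 21: C, bond orders sum to 4 (valence 4) → 0 H
  atom 22: O, bond orders sum to 1 (valence 2) → 1 H
Totals → C:15, H:17, F:3, N:2, O:2.

C15H17F3N2O2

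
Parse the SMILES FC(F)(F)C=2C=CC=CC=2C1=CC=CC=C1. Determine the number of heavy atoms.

Every atom symbol written in the SMILES (organic subset) is one heavy atom; implicit H are not written.
Heavy atoms by element → C:13, F:3.
Total: 16.

16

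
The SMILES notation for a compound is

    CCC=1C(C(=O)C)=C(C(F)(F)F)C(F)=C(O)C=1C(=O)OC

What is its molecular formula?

Walk through each heavy atom and fill implicit hydrogens from standard valence (C 4, N 3, O 2, S 2, halogen 1):
  atom 1: C, bond orders sum to 1 (valence 4) → 3 H
  atom 2: C, bond orders sum to 2 (valence 4) → 2 H
  atom 3: C, bond orders sum to 4 (valence 4) → 0 H
  atom 4: C, bond orders sum to 4 (valence 4) → 0 H
  atom 5: C, bond orders sum to 4 (valence 4) → 0 H
  atom 6: O, bond orders sum to 2 (valence 2) → 0 H
  atom 7: C, bond orders sum to 1 (valence 4) → 3 H
  atom 8: C, bond orders sum to 4 (valence 4) → 0 H
  atom 9: C, bond orders sum to 4 (valence 4) → 0 H
  atom 10: F (halogen, monovalent) → 0 H
  atom 11: F (halogen, monovalent) → 0 H
  atom 12: F (halogen, monovalent) → 0 H
  atom 13: C, bond orders sum to 4 (valence 4) → 0 H
  atom 14: F (halogen, monovalent) → 0 H
  atom 15: C, bond orders sum to 4 (valence 4) → 0 H
  atom 16: O, bond orders sum to 1 (valence 2) → 1 H
  atom 17: C, bond orders sum to 4 (valence 4) → 0 H
  atom 18: C, bond orders sum to 4 (valence 4) → 0 H
  atom 19: O, bond orders sum to 2 (valence 2) → 0 H
  atom 20: O, bond orders sum to 2 (valence 2) → 0 H
  atom 21: C, bond orders sum to 1 (valence 4) → 3 H
Totals → C:13, H:12, F:4, O:4.

C13H12F4O4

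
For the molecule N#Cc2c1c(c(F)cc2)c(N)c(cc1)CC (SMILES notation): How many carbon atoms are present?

13

Count every carbon token in the SMILES (each C, including those in ring-closure positions and inside branches).
Carbon count: 13.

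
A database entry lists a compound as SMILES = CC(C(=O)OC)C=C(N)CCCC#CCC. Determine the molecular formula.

Walk through each heavy atom and fill implicit hydrogens from standard valence (C 4, N 3, O 2, S 2, halogen 1):
  atom 1: C, bond orders sum to 1 (valence 4) → 3 H
  atom 2: C, bond orders sum to 3 (valence 4) → 1 H
  atom 3: C, bond orders sum to 4 (valence 4) → 0 H
  atom 4: O, bond orders sum to 2 (valence 2) → 0 H
  atom 5: O, bond orders sum to 2 (valence 2) → 0 H
  atom 6: C, bond orders sum to 1 (valence 4) → 3 H
  atom 7: C, bond orders sum to 3 (valence 4) → 1 H
  atom 8: C, bond orders sum to 4 (valence 4) → 0 H
  atom 9: N, bond orders sum to 1 (valence 3) → 2 H
  atom 10: C, bond orders sum to 2 (valence 4) → 2 H
  atom 11: C, bond orders sum to 2 (valence 4) → 2 H
  atom 12: C, bond orders sum to 2 (valence 4) → 2 H
  atom 13: C, bond orders sum to 4 (valence 4) → 0 H
  atom 14: C, bond orders sum to 4 (valence 4) → 0 H
  atom 15: C, bond orders sum to 2 (valence 4) → 2 H
  atom 16: C, bond orders sum to 1 (valence 4) → 3 H
Totals → C:13, H:21, N:1, O:2.

C13H21NO2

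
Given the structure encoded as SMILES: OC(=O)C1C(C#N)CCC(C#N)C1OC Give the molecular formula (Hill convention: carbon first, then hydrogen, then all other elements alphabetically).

C10H12N2O3

Walk through each heavy atom and fill implicit hydrogens from standard valence (C 4, N 3, O 2, S 2, halogen 1):
  atom 1: O, bond orders sum to 1 (valence 2) → 1 H
  atom 2: C, bond orders sum to 4 (valence 4) → 0 H
  atom 3: O, bond orders sum to 2 (valence 2) → 0 H
  atom 4: C, bond orders sum to 3 (valence 4) → 1 H
  atom 5: C, bond orders sum to 3 (valence 4) → 1 H
  atom 6: C, bond orders sum to 4 (valence 4) → 0 H
  atom 7: N, bond orders sum to 3 (valence 3) → 0 H
  atom 8: C, bond orders sum to 2 (valence 4) → 2 H
  atom 9: C, bond orders sum to 2 (valence 4) → 2 H
  atom 10: C, bond orders sum to 3 (valence 4) → 1 H
  atom 11: C, bond orders sum to 4 (valence 4) → 0 H
  atom 12: N, bond orders sum to 3 (valence 3) → 0 H
  atom 13: C, bond orders sum to 3 (valence 4) → 1 H
  atom 14: O, bond orders sum to 2 (valence 2) → 0 H
  atom 15: C, bond orders sum to 1 (valence 4) → 3 H
Totals → C:10, H:12, N:2, O:3.
In Hill order: C10H12N2O3.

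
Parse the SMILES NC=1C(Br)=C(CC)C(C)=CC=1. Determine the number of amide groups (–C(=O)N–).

Scan the SMILES for the amide motif — none present.
Groups that are present: 1 primary amine.

0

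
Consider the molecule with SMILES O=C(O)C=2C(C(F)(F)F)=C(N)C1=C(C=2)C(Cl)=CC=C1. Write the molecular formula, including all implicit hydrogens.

C12H7ClF3NO2

Walk through each heavy atom and fill implicit hydrogens from standard valence (C 4, N 3, O 2, S 2, halogen 1):
  atom 1: O, bond orders sum to 2 (valence 2) → 0 H
  atom 2: C, bond orders sum to 4 (valence 4) → 0 H
  atom 3: O, bond orders sum to 1 (valence 2) → 1 H
  atom 4: C, bond orders sum to 4 (valence 4) → 0 H
  atom 5: C, bond orders sum to 4 (valence 4) → 0 H
  atom 6: C, bond orders sum to 4 (valence 4) → 0 H
  atom 7: F (halogen, monovalent) → 0 H
  atom 8: F (halogen, monovalent) → 0 H
  atom 9: F (halogen, monovalent) → 0 H
  atom 10: C, bond orders sum to 4 (valence 4) → 0 H
  atom 11: N, bond orders sum to 1 (valence 3) → 2 H
  atom 12: C, bond orders sum to 4 (valence 4) → 0 H
  atom 13: C, bond orders sum to 4 (valence 4) → 0 H
  atom 14: C, bond orders sum to 3 (valence 4) → 1 H
  atom 15: C, bond orders sum to 4 (valence 4) → 0 H
  atom 16: Cl (halogen, monovalent) → 0 H
  atom 17: C, bond orders sum to 3 (valence 4) → 1 H
  atom 18: C, bond orders sum to 3 (valence 4) → 1 H
  atom 19: C, bond orders sum to 3 (valence 4) → 1 H
Totals → C:12, H:7, Cl:1, F:3, N:1, O:2.
In Hill order: C12H7ClF3NO2.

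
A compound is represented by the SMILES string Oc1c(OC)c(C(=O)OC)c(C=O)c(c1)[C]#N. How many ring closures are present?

1

In SMILES, each pair of matching ring-closure digits denotes one ring-closing bond; the number of such bonds equals the number of independent rings.
Ring-closure bonds here: 1.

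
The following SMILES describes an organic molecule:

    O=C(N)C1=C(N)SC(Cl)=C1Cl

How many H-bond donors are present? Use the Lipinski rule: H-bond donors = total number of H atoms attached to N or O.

4

Donors: find every N or O and count the H atoms it carries.
  atom 1 (O): bond orders sum to 2 → 0 H
  atom 3 (N): bond orders sum to 1 → 2 H
  atom 6 (N): bond orders sum to 1 → 2 H
Lipinski HBD = 4.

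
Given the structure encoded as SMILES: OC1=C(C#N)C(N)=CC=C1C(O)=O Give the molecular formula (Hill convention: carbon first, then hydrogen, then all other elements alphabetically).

Walk through each heavy atom and fill implicit hydrogens from standard valence (C 4, N 3, O 2, S 2, halogen 1):
  atom 1: O, bond orders sum to 1 (valence 2) → 1 H
  atom 2: C, bond orders sum to 4 (valence 4) → 0 H
  atom 3: C, bond orders sum to 4 (valence 4) → 0 H
  atom 4: C, bond orders sum to 4 (valence 4) → 0 H
  atom 5: N, bond orders sum to 3 (valence 3) → 0 H
  atom 6: C, bond orders sum to 4 (valence 4) → 0 H
  atom 7: N, bond orders sum to 1 (valence 3) → 2 H
  atom 8: C, bond orders sum to 3 (valence 4) → 1 H
  atom 9: C, bond orders sum to 3 (valence 4) → 1 H
  atom 10: C, bond orders sum to 4 (valence 4) → 0 H
  atom 11: C, bond orders sum to 4 (valence 4) → 0 H
  atom 12: O, bond orders sum to 1 (valence 2) → 1 H
  atom 13: O, bond orders sum to 2 (valence 2) → 0 H
Totals → C:8, H:6, N:2, O:3.
In Hill order: C8H6N2O3.

C8H6N2O3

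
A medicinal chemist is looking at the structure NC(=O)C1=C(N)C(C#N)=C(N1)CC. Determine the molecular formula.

C8H10N4O

Walk through each heavy atom and fill implicit hydrogens from standard valence (C 4, N 3, O 2, S 2, halogen 1):
  atom 1: N, bond orders sum to 1 (valence 3) → 2 H
  atom 2: C, bond orders sum to 4 (valence 4) → 0 H
  atom 3: O, bond orders sum to 2 (valence 2) → 0 H
  atom 4: C, bond orders sum to 4 (valence 4) → 0 H
  atom 5: C, bond orders sum to 4 (valence 4) → 0 H
  atom 6: N, bond orders sum to 1 (valence 3) → 2 H
  atom 7: C, bond orders sum to 4 (valence 4) → 0 H
  atom 8: C, bond orders sum to 4 (valence 4) → 0 H
  atom 9: N, bond orders sum to 3 (valence 3) → 0 H
  atom 10: C, bond orders sum to 4 (valence 4) → 0 H
  atom 11: N, bond orders sum to 2 (valence 3) → 1 H
  atom 12: C, bond orders sum to 2 (valence 4) → 2 H
  atom 13: C, bond orders sum to 1 (valence 4) → 3 H
Totals → C:8, H:10, N:4, O:1.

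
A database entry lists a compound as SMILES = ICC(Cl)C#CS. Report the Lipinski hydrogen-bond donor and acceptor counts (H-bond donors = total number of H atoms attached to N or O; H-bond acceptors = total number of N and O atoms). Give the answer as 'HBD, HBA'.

Donors: find every N or O and count the H atoms it carries.
  (no N or O atoms present)
Lipinski HBD = 0.
Acceptors: N atoms = 0, O atoms = 0 → HBA = 0.

0, 0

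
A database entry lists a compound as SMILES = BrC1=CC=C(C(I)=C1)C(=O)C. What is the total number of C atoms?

Count every carbon token in the SMILES (each C, including those in ring-closure positions and inside branches).
Carbon count: 8.

8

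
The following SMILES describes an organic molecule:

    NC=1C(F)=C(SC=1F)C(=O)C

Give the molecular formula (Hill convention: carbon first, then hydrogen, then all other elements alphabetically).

C6H5F2NOS

Walk through each heavy atom and fill implicit hydrogens from standard valence (C 4, N 3, O 2, S 2, halogen 1):
  atom 1: N, bond orders sum to 1 (valence 3) → 2 H
  atom 2: C, bond orders sum to 4 (valence 4) → 0 H
  atom 3: C, bond orders sum to 4 (valence 4) → 0 H
  atom 4: F (halogen, monovalent) → 0 H
  atom 5: C, bond orders sum to 4 (valence 4) → 0 H
  atom 6: S, bond orders sum to 2 (valence 2) → 0 H
  atom 7: C, bond orders sum to 4 (valence 4) → 0 H
  atom 8: F (halogen, monovalent) → 0 H
  atom 9: C, bond orders sum to 4 (valence 4) → 0 H
  atom 10: O, bond orders sum to 2 (valence 2) → 0 H
  atom 11: C, bond orders sum to 1 (valence 4) → 3 H
Totals → C:6, H:5, F:2, N:1, O:1, S:1.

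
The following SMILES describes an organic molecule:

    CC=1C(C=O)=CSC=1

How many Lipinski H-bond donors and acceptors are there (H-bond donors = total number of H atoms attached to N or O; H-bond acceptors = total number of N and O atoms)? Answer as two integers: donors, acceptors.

0, 1

Donors: find every N or O and count the H atoms it carries.
  atom 5 (O): bond orders sum to 2 → 0 H
Lipinski HBD = 0.
Acceptors: N atoms = 0, O atoms = 1 → HBA = 1.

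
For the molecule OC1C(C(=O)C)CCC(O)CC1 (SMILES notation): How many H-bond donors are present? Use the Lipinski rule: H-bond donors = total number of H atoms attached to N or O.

Donors: find every N or O and count the H atoms it carries.
  atom 1 (O): bond orders sum to 1 → 1 H
  atom 5 (O): bond orders sum to 2 → 0 H
  atom 10 (O): bond orders sum to 1 → 1 H
Lipinski HBD = 2.

2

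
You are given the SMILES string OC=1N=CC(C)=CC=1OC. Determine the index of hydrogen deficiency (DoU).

4

Degree of unsaturation = (number of rings) + (number of π bonds).
Ring closures in the SMILES: 1.
π bonds: 3 double bonds (each 1 DoU) → 3 DoU from unsaturation.
Total DoU = 1 + 3 = 4.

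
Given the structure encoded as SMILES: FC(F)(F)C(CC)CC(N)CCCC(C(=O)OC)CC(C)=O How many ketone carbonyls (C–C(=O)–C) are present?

The ketone motif appears at heavy-atom position 20 in the SMILES.
Other groups present: 1 ester, 1 primary amine.
Ketone count: 1.

1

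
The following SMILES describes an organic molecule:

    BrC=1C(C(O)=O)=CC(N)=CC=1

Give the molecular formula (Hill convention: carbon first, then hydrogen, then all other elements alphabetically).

Walk through each heavy atom and fill implicit hydrogens from standard valence (C 4, N 3, O 2, S 2, halogen 1):
  atom 1: Br (halogen, monovalent) → 0 H
  atom 2: C, bond orders sum to 4 (valence 4) → 0 H
  atom 3: C, bond orders sum to 4 (valence 4) → 0 H
  atom 4: C, bond orders sum to 4 (valence 4) → 0 H
  atom 5: O, bond orders sum to 1 (valence 2) → 1 H
  atom 6: O, bond orders sum to 2 (valence 2) → 0 H
  atom 7: C, bond orders sum to 3 (valence 4) → 1 H
  atom 8: C, bond orders sum to 4 (valence 4) → 0 H
  atom 9: N, bond orders sum to 1 (valence 3) → 2 H
  atom 10: C, bond orders sum to 3 (valence 4) → 1 H
  atom 11: C, bond orders sum to 3 (valence 4) → 1 H
Totals → C:7, H:6, Br:1, N:1, O:2.

C7H6BrNO2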